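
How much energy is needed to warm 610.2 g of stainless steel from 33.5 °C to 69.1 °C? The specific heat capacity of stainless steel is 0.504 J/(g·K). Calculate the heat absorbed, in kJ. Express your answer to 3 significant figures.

q = 10.9 kJ

q = m c ΔT = 610.2 × 0.504 × (69.1 − 33.5)
q = 610.2 × 0.504 × 35.6 = 10948 J = 10.9 kJ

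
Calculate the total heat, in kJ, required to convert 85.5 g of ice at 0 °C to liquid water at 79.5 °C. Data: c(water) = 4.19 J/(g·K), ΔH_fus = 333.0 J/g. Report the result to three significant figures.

q1 (melt at 0 °C): 85.5 × 333.0 = 28472 J
q2 (heat water 0.0→79.5 °C): 85.5 × 4.19 × 79.5 = 28480 J
Total: 28472 + 28480 = 56952 J = 57.0 kJ

q = 57.0 kJ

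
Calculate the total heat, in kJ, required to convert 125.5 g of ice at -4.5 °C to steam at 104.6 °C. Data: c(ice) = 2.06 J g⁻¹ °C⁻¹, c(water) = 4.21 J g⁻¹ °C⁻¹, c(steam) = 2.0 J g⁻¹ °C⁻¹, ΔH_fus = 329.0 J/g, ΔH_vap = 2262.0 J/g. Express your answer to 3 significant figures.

q1 (heat ice -4.5→0.0 °C): 125.5 × 2.06 × 4.5 = 1163 J
q2 (melt at 0 °C): 125.5 × 329.0 = 41290 J
q3 (heat water 0.0→100.0 °C): 125.5 × 4.21 × 100.0 = 52836 J
q4 (vaporize at 100 °C): 125.5 × 2262.0 = 283881 J
q5 (heat steam 100.0→104.6 °C): 125.5 × 2.0 × 4.6 = 1155 J
Total: 1163 + 41290 + 52836 + 283881 + 1155 = 380325 J = 380 kJ

q = 380 kJ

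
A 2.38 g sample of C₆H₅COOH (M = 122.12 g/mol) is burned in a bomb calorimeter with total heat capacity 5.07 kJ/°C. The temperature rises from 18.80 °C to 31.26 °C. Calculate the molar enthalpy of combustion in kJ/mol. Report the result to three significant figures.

ΔH = -3240 kJ/mol

ΔT = 31.26 − 18.80 = 12.46 °C
q_cal = C_cal × ΔT = 5.07 × 12.46 = 63.1722 kJ
n = 2.38 / 122.12 = 0.01949 mol
q_rxn = −q_cal = -63.1722 kJ
ΔH = -63.1722 / 0.01949 = -3241 kJ/mol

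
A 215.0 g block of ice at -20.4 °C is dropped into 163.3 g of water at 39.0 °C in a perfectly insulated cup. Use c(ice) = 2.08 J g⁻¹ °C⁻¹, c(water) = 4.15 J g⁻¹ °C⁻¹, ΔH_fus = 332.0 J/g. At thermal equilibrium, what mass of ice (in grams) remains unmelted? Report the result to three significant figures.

m_ice remaining = 163 g

Heat to warm all ice to 0 °C: 215.0×2.08×20.4 = 9122.9 J
Heat released by water cooling to 0 °C: 163.3×4.15×39.0 = 26430 J
26430 J < 9122.9 + 215.0×332.0 = 80502.9 J, so not all ice melts; final T = 0 °C.
Heat left for melting: 26430 − 9122.9 = 17307.1 J
Mass melted = 17307.1 / 332.0 = 52.13 g
Ice remaining = 215.0 − 52.13 = 162.87 g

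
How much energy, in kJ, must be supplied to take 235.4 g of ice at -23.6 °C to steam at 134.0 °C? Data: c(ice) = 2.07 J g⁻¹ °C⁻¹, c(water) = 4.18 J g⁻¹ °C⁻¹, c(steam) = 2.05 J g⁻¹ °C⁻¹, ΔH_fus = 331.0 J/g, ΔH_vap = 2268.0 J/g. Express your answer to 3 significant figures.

q1 (heat ice -23.6→0.0 °C): 235.4 × 2.07 × 23.6 = 11500 J
q2 (melt at 0 °C): 235.4 × 331.0 = 77917 J
q3 (heat water 0.0→100.0 °C): 235.4 × 4.18 × 100.0 = 98397 J
q4 (vaporize at 100 °C): 235.4 × 2268.0 = 533887 J
q5 (heat steam 100.0→134.0 °C): 235.4 × 2.05 × 34.0 = 16407 J
Total: 11500 + 77917 + 98397 + 533887 + 16407 = 738108 J = 738 kJ

q = 738 kJ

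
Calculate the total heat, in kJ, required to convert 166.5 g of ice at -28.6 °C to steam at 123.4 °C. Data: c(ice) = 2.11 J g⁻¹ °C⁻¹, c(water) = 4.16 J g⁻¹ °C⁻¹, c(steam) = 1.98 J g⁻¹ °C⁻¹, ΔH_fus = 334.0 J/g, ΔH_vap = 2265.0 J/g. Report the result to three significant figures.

q1 (heat ice -28.6→0.0 °C): 166.5 × 2.11 × 28.6 = 10048 J
q2 (melt at 0 °C): 166.5 × 334.0 = 55611 J
q3 (heat water 0.0→100.0 °C): 166.5 × 4.16 × 100.0 = 69264 J
q4 (vaporize at 100 °C): 166.5 × 2265.0 = 377123 J
q5 (heat steam 100.0→123.4 °C): 166.5 × 1.98 × 23.4 = 7714 J
Total: 10048 + 55611 + 69264 + 377123 + 7714 = 519760 J = 520 kJ

q = 520 kJ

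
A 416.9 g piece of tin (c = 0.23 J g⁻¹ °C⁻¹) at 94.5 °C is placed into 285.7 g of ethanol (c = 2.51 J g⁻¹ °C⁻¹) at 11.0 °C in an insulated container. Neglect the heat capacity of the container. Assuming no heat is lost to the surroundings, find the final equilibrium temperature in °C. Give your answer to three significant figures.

Heat lost by tin = heat gained by ethanol.
(416.9)(0.23)(94.5 − T) = (285.7)(2.51)(T − 11.0)
95.887 (94.5 − T) = 717.107 (T − 11.0)
9061.3 − 95.887 T = 717.107 T − 7888.2
16949.5 = 812.994 T
T = 20.848 °C

T_f = 20.8 °C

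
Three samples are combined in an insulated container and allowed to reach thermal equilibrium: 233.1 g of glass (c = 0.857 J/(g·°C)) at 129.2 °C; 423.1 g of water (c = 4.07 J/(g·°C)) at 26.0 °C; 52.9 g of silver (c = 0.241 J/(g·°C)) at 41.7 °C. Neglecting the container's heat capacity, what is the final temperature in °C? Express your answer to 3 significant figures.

T_f = 36.8 °C

Σ mᵢcᵢ(T − Tᵢ) = 0  ⇒  T = Σ mᵢcᵢTᵢ / Σ mᵢcᵢ
Σ mᵢcᵢ = 233.1×0.857 + 423.1×4.07 + 52.9×0.241 = 1934.5326
Σ mᵢcᵢTᵢ = 199.7667×129.2 + 1722.017×26.0 + 12.7489×41.7 = 71114
T = 71114 / 1934.5326 = 36.76 °C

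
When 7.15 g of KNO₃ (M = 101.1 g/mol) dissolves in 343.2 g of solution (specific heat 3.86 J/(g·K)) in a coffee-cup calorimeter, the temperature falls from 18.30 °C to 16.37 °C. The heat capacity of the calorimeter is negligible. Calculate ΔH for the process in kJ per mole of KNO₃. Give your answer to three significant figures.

ΔH = 36.2 kJ/mol

|ΔT| = |16.37 − 18.30| = 1.93 °C
|q_surr| = (343.2 × 3.86) × 1.93 = 1324.752 × 1.93 = 2557 J
n(KNO₃) = 7.15 / 101.1 = 0.07072 mol
Temperature fell, so q_rxn = +|q_surr| = 2.557 kJ
ΔH = q_rxn / n = 36.16 kJ/mol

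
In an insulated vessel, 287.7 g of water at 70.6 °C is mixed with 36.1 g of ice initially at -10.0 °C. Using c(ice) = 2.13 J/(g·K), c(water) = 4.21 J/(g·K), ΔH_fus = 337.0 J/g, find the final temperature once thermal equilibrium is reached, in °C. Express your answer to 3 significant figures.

T_f = 53.2 °C

Heat to bring ice to 0 °C and melt it: q₁ = 36.1×2.13×10.0 + 36.1×337.0 = 12935 J
Heat the water can supply cooling to 0 °C: 287.7×4.21×70.6 = 85511.9 J > q₁, so all ice melts.
Energy balance: 287.7×4.21×(70.6 − T) = 12935 + 36.1×4.21×(T − 0)
1211.217(70.6 − T) = 12935 + 151.981 T
85511.9 − 12935 = 1363.198 T
T = 72576.9 / 1363.198 = 53.24 °C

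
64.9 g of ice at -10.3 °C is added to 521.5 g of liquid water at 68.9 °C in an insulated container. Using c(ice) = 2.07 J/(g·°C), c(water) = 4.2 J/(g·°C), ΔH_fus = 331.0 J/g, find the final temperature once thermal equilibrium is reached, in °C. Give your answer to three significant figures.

Heat to bring ice to 0 °C and melt it: q₁ = 64.9×2.07×10.3 + 64.9×331.0 = 22866 J
Heat the water can supply cooling to 0 °C: 521.5×4.2×68.9 = 150912 J > q₁, so all ice melts.
Energy balance: 521.5×4.2×(68.9 − T) = 22866 + 64.9×4.2×(T − 0)
2190.3(68.9 − T) = 22866 + 272.58 T
150912 − 22866 = 2462.88 T
T = 128046 / 2462.88 = 51.99 °C

T_f = 52.0 °C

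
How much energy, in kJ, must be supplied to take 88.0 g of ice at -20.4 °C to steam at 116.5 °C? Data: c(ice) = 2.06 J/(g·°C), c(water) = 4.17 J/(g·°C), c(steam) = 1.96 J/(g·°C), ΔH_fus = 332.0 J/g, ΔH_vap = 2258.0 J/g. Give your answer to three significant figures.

q = 271 kJ

q1 (heat ice -20.4→0.0 °C): 88.0 × 2.06 × 20.4 = 3698 J
q2 (melt at 0 °C): 88.0 × 332.0 = 29216 J
q3 (heat water 0.0→100.0 °C): 88.0 × 4.17 × 100.0 = 36696 J
q4 (vaporize at 100 °C): 88.0 × 2258.0 = 198704 J
q5 (heat steam 100.0→116.5 °C): 88.0 × 1.96 × 16.5 = 2846 J
Total: 3698 + 29216 + 36696 + 198704 + 2846 = 271160 J = 271 kJ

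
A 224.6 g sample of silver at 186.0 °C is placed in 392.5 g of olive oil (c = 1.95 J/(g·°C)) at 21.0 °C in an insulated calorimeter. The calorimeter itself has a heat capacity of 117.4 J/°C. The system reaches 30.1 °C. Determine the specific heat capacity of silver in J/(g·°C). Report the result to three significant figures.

q_gained = (392.5 × 1.95 + 117.4) × (30.1 − 21.0) = 8033 J
q_lost = 224.6 × c × (186.0 − 30.1) = 35015.14 c
Set equal: c = 8033 / 35015.14 = 0.229 J/(g·°C)

c = 0.229 J/(g·°C)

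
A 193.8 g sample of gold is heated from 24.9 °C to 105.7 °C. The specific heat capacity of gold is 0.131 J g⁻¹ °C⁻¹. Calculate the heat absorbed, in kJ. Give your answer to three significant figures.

q = 2.05 kJ

q = m c ΔT = 193.8 × 0.131 × (105.7 − 24.9)
q = 193.8 × 0.131 × 80.8 = 2051 J = 2.05 kJ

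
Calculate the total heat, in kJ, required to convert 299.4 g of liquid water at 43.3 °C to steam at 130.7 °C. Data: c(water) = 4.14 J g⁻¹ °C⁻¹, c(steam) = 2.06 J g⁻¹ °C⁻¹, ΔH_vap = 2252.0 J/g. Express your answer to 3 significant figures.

q = 763 kJ

q1 (heat water 43.3→100.0 °C): 299.4 × 4.14 × 56.7 = 70281 J
q2 (vaporize at 100 °C): 299.4 × 2252.0 = 674249 J
q3 (heat steam 100.0→130.7 °C): 299.4 × 2.06 × 30.7 = 18935 J
Total: 70281 + 674249 + 18935 = 763465 J = 763 kJ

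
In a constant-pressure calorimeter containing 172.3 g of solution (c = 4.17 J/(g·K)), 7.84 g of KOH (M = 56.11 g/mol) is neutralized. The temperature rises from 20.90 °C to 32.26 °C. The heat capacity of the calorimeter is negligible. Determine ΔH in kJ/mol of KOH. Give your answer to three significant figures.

|ΔT| = |32.26 − 20.90| = 11.36 °C
|q_surr| = (172.3 × 4.17) × 11.36 = 718.491 × 11.36 = 8162 J
n(KOH) = 7.84 / 56.11 = 0.1397 mol
Temperature rose, so q_rxn = −|q_surr| = -8.162 kJ
ΔH = q_rxn / n = -58.43 kJ/mol

ΔH = -58.4 kJ/mol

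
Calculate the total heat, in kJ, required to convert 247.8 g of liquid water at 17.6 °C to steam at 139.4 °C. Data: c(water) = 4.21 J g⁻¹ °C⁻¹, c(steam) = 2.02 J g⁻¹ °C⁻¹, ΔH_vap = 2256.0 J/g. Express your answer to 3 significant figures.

q = 665 kJ

q1 (heat water 17.6→100.0 °C): 247.8 × 4.21 × 82.4 = 85963 J
q2 (vaporize at 100 °C): 247.8 × 2256.0 = 559037 J
q3 (heat steam 100.0→139.4 °C): 247.8 × 2.02 × 39.4 = 19722 J
Total: 85963 + 559037 + 19722 = 664722 J = 665 kJ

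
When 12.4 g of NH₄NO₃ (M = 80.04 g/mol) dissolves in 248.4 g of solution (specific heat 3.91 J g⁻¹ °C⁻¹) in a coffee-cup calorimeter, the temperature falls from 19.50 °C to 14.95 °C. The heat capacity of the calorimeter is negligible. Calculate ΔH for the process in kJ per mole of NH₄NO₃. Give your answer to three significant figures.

|ΔT| = |14.95 − 19.50| = 4.55 °C
|q_surr| = (248.4 × 3.91) × 4.55 = 971.244 × 4.55 = 4419 J
n(NH₄NO₃) = 12.4 / 80.04 = 0.1549 mol
Temperature fell, so q_rxn = +|q_surr| = 4.419 kJ
ΔH = q_rxn / n = 28.53 kJ/mol

ΔH = 28.5 kJ/mol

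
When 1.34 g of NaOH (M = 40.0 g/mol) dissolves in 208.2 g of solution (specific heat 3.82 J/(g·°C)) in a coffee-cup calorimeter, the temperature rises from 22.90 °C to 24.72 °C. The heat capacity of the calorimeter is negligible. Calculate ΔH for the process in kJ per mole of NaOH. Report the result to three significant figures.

|ΔT| = |24.72 − 22.90| = 1.82 °C
|q_surr| = (208.2 × 3.82) × 1.82 = 795.324 × 1.82 = 1447 J
n(NaOH) = 1.34 / 40.0 = 0.03350 mol
Temperature rose, so q_rxn = −|q_surr| = -1.447 kJ
ΔH = q_rxn / n = -43.19 kJ/mol

ΔH = -43.2 kJ/mol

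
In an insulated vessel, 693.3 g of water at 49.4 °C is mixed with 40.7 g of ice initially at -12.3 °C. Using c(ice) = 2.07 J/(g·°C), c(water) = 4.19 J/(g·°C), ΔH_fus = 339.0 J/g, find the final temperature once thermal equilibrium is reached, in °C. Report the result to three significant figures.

Heat to bring ice to 0 °C and melt it: q₁ = 40.7×2.07×12.3 + 40.7×339.0 = 14834 J
Heat the water can supply cooling to 0 °C: 693.3×4.19×49.4 = 143503 J > q₁, so all ice melts.
Energy balance: 693.3×4.19×(49.4 − T) = 14834 + 40.7×4.19×(T − 0)
2904.927(49.4 − T) = 14834 + 170.533 T
143503 − 14834 = 3075.460 T
T = 128669 / 3075.460 = 41.84 °C

T_f = 41.8 °C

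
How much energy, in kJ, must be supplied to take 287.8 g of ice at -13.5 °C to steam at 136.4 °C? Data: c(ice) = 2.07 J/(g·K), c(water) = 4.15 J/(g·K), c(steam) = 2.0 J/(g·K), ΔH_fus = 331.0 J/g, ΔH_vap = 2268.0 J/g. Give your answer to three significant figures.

q = 896 kJ

q1 (heat ice -13.5→0.0 °C): 287.8 × 2.07 × 13.5 = 8043 J
q2 (melt at 0 °C): 287.8 × 331.0 = 95262 J
q3 (heat water 0.0→100.0 °C): 287.8 × 4.15 × 100.0 = 119437 J
q4 (vaporize at 100 °C): 287.8 × 2268.0 = 652730 J
q5 (heat steam 100.0→136.4 °C): 287.8 × 2.0 × 36.4 = 20952 J
Total: 8043 + 95262 + 119437 + 652730 + 20952 = 896424 J = 896 kJ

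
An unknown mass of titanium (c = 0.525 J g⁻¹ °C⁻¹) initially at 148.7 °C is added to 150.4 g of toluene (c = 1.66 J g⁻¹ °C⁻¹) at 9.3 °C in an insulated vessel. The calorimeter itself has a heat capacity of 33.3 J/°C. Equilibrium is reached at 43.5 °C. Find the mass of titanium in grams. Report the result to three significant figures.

m = 175 g

q_gained = (150.4 × 1.66 + 33.3) × (43.5 − 9.3) = 9677 J
q_lost = m × 0.525 × (148.7 − 43.5) = 55.23 m
m = 9677 / 55.23 = 175 g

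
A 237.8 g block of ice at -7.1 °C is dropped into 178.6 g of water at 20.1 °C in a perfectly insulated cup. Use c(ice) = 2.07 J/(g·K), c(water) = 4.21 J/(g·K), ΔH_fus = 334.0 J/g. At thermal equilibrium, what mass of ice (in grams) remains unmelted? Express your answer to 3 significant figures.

m_ice remaining = 203 g

Heat to warm all ice to 0 °C: 237.8×2.07×7.1 = 3494.9 J
Heat released by water cooling to 0 °C: 178.6×4.21×20.1 = 15113 J
15113 J < 3494.9 + 237.8×334.0 = 82920.1 J, so not all ice melts; final T = 0 °C.
Heat left for melting: 15113 − 3494.9 = 11618.1 J
Mass melted = 11618.1 / 334.0 = 34.78 g
Ice remaining = 237.8 − 34.78 = 203.02 g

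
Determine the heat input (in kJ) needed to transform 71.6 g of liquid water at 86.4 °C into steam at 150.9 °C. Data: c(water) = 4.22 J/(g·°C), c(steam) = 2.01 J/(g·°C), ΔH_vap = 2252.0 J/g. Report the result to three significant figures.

q = 173 kJ

q1 (heat water 86.4→100.0 °C): 71.6 × 4.22 × 13.6 = 4109 J
q2 (vaporize at 100 °C): 71.6 × 2252.0 = 161243 J
q3 (heat steam 100.0→150.9 °C): 71.6 × 2.01 × 50.9 = 7325 J
Total: 4109 + 161243 + 7325 = 172677 J = 173 kJ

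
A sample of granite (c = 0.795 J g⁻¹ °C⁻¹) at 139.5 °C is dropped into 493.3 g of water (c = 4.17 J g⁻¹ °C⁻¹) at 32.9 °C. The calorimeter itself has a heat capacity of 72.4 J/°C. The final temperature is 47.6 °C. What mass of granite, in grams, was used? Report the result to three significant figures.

q_gained = (493.3 × 4.17 + 72.4) × (47.6 − 32.9) = 31300 J
q_lost = m × 0.795 × (139.5 − 47.6) = 73.0605 m
m = 31300 / 73.0605 = 428 g

m = 428 g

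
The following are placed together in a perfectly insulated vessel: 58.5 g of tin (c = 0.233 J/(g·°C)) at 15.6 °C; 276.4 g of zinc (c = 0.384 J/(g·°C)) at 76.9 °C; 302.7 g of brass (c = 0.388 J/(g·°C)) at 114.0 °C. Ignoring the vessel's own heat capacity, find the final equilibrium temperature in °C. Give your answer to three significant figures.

Σ mᵢcᵢ(T − Tᵢ) = 0  ⇒  T = Σ mᵢcᵢTᵢ / Σ mᵢcᵢ
Σ mᵢcᵢ = 58.5×0.233 + 276.4×0.384 + 302.7×0.388 = 237.2157
Σ mᵢcᵢTᵢ = 13.6305×15.6 + 106.1376×76.9 + 117.4476×114.0 = 21764
T = 21764 / 237.2157 = 91.748 °C

T_f = 91.7 °C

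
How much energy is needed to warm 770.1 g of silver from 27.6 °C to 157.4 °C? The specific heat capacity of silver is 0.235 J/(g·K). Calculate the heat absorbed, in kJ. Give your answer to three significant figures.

q = m c ΔT = 770.1 × 0.235 × (157.4 − 27.6)
q = 770.1 × 0.235 × 129.8 = 23490 J = 23.5 kJ

q = 23.5 kJ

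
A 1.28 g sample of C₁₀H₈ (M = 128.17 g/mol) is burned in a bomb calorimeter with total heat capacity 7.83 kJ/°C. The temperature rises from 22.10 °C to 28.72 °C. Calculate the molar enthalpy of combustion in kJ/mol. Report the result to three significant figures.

ΔH = -5190 kJ/mol

ΔT = 28.72 − 22.10 = 6.62 °C
q_cal = C_cal × ΔT = 7.83 × 6.62 = 51.8346 kJ
n = 1.28 / 128.17 = 0.009987 mol
q_rxn = −q_cal = -51.8346 kJ
ΔH = -51.8346 / 0.009987 = -5190 kJ/mol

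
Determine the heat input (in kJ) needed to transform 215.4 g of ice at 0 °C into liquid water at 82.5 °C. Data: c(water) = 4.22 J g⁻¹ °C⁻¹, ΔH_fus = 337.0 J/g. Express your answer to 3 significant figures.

q1 (melt at 0 °C): 215.4 × 337.0 = 72590 J
q2 (heat water 0.0→82.5 °C): 215.4 × 4.22 × 82.5 = 74992 J
Total: 72590 + 74992 = 147582 J = 148 kJ

q = 148 kJ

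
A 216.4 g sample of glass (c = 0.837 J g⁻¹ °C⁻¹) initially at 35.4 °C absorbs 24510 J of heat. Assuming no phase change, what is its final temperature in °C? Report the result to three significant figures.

T_f = 171 °C

ΔT = q / (m c) = 24510 / (216.4 × 0.837) = 135.3 °C
T_f = 35.4 + 135.3 = 170.7 °C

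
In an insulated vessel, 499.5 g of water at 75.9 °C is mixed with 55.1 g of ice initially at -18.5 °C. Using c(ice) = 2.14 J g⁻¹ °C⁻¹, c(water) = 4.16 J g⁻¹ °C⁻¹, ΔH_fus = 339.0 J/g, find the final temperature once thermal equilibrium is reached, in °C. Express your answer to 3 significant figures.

T_f = 59.3 °C

Heat to bring ice to 0 °C and melt it: q₁ = 55.1×2.14×18.5 + 55.1×339.0 = 20860 J
Heat the water can supply cooling to 0 °C: 499.5×4.16×75.9 = 157714 J > q₁, so all ice melts.
Energy balance: 499.5×4.16×(75.9 − T) = 20860 + 55.1×4.16×(T − 0)
2077.92(75.9 − T) = 20860 + 229.216 T
157714 − 20860 = 2307.136 T
T = 136854 / 2307.136 = 59.32 °C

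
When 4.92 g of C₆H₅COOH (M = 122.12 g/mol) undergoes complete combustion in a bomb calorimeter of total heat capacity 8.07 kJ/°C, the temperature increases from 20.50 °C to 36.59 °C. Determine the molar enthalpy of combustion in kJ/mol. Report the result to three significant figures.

ΔT = 36.59 − 20.50 = 16.09 °C
q_cal = C_cal × ΔT = 8.07 × 16.09 = 129.8463 kJ
n = 4.92 / 122.12 = 0.04029 mol
q_rxn = −q_cal = -129.8463 kJ
ΔH = -129.8463 / 0.04029 = -3223 kJ/mol

ΔH = -3220 kJ/mol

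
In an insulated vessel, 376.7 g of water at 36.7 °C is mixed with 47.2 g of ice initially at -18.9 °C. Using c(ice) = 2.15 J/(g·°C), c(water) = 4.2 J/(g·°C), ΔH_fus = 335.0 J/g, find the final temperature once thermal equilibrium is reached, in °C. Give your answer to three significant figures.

Heat to bring ice to 0 °C and melt it: q₁ = 47.2×2.15×18.9 + 47.2×335.0 = 17730 J
Heat the water can supply cooling to 0 °C: 376.7×4.2×36.7 = 58064.5 J > q₁, so all ice melts.
Energy balance: 376.7×4.2×(36.7 − T) = 17730 + 47.2×4.2×(T − 0)
1582.14(36.7 − T) = 17730 + 198.24 T
58064.5 − 17730 = 1780.38 T
T = 40334.5 / 1780.38 = 22.65 °C

T_f = 22.7 °C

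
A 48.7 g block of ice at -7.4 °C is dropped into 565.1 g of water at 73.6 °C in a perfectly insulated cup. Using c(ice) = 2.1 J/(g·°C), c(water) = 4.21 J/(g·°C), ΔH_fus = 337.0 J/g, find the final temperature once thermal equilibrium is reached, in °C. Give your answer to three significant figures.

T_f = 61.1 °C

Heat to bring ice to 0 °C and melt it: q₁ = 48.7×2.1×7.4 + 48.7×337.0 = 17169 J
Heat the water can supply cooling to 0 °C: 565.1×4.21×73.6 = 175100 J > q₁, so all ice melts.
Energy balance: 565.1×4.21×(73.6 − T) = 17169 + 48.7×4.21×(T − 0)
2379.071(73.6 − T) = 17169 + 205.027 T
175100 − 17169 = 2584.098 T
T = 157931 / 2584.098 = 61.12 °C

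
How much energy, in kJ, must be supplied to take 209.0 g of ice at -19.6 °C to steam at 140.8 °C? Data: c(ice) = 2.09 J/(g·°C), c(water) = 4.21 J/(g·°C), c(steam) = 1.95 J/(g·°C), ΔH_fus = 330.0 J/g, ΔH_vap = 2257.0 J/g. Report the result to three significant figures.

q1 (heat ice -19.6→0.0 °C): 209.0 × 2.09 × 19.6 = 8561 J
q2 (melt at 0 °C): 209.0 × 330.0 = 68970 J
q3 (heat water 0.0→100.0 °C): 209.0 × 4.21 × 100.0 = 87989 J
q4 (vaporize at 100 °C): 209.0 × 2257.0 = 471713 J
q5 (heat steam 100.0→140.8 °C): 209.0 × 1.95 × 40.8 = 16628 J
Total: 8561 + 68970 + 87989 + 471713 + 16628 = 653861 J = 654 kJ

q = 654 kJ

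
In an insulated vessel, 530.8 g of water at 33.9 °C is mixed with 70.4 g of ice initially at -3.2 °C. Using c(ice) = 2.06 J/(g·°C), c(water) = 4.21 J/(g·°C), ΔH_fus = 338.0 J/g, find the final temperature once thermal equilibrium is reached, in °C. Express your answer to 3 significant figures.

T_f = 20.3 °C

Heat to bring ice to 0 °C and melt it: q₁ = 70.4×2.06×3.2 + 70.4×338.0 = 24259 J
Heat the water can supply cooling to 0 °C: 530.8×4.21×33.9 = 75755.2 J > q₁, so all ice melts.
Energy balance: 530.8×4.21×(33.9 − T) = 24259 + 70.4×4.21×(T − 0)
2234.668(33.9 − T) = 24259 + 296.384 T
75755.2 − 24259 = 2531.052 T
T = 51496.2 / 2531.052 = 20.346 °C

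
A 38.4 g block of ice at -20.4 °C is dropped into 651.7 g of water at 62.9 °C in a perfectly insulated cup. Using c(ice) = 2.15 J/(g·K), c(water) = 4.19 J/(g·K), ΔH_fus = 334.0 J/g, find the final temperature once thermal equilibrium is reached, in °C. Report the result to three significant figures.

Heat to bring ice to 0 °C and melt it: q₁ = 38.4×2.15×20.4 + 38.4×334.0 = 14510 J
Heat the water can supply cooling to 0 °C: 651.7×4.19×62.9 = 171756 J > q₁, so all ice melts.
Energy balance: 651.7×4.19×(62.9 − T) = 14510 + 38.4×4.19×(T − 0)
2730.623(62.9 − T) = 14510 + 160.896 T
171756 − 14510 = 2891.519 T
T = 157246 / 2891.519 = 54.38 °C

T_f = 54.4 °C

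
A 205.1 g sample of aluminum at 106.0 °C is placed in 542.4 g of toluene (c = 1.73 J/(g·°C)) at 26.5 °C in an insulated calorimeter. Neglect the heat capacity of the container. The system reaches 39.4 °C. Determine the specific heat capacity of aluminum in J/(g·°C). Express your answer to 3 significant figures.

q_gained = (542.4 × 1.73) × (39.4 − 26.5) = 12100 J
q_lost = 205.1 × c × (106.0 − 39.4) = 13659.66 c
Set equal: c = 12100 / 13659.66 = 0.886 J/(g·°C)

c = 0.886 J/(g·°C)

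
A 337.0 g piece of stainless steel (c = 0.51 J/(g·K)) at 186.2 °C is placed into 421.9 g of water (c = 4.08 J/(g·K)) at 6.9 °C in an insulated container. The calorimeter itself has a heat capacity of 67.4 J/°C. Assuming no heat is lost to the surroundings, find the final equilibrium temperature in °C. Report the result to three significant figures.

T_f = 22.6 °C

Heat lost by stainless steel = heat gained by water + calorimeter.
(337.0)(0.51)(186.2 − T) = [(421.9)(4.08) + 67.4](T − 6.9)
171.87 (186.2 − T) = 1788.752 (T − 6.9)
32002 − 171.87 T = 1788.752 T − 12342
44344 = 1960.622 T
T = 22.62 °C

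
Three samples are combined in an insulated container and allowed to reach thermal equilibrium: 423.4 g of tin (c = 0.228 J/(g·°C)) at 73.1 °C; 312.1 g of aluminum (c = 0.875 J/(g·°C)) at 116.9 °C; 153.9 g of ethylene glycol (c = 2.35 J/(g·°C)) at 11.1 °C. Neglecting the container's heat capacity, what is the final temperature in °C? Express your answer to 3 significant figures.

T_f = 58.8 °C

Σ mᵢcᵢ(T − Tᵢ) = 0  ⇒  T = Σ mᵢcᵢTᵢ / Σ mᵢcᵢ
Σ mᵢcᵢ = 423.4×0.228 + 312.1×0.875 + 153.9×2.35 = 731.2877
Σ mᵢcᵢTᵢ = 96.5352×73.1 + 273.0875×116.9 + 361.665×11.1 = 42995
T = 42995 / 731.2877 = 58.79 °C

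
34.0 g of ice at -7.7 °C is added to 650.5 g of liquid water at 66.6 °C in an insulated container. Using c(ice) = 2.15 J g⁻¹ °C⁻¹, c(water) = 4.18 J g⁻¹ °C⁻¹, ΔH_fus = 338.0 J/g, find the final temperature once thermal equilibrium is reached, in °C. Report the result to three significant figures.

T_f = 59.1 °C

Heat to bring ice to 0 °C and melt it: q₁ = 34.0×2.15×7.7 + 34.0×338.0 = 12055 J
Heat the water can supply cooling to 0 °C: 650.5×4.18×66.6 = 181091 J > q₁, so all ice melts.
Energy balance: 650.5×4.18×(66.6 − T) = 12055 + 34.0×4.18×(T − 0)
2719.09(66.6 − T) = 12055 + 142.12 T
181091 − 12055 = 2861.21 T
T = 169036 / 2861.21 = 59.08 °C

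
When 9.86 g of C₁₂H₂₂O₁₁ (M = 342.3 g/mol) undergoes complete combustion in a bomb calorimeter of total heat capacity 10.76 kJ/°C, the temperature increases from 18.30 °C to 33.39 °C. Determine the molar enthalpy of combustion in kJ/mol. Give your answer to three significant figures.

ΔH = -5640 kJ/mol

ΔT = 33.39 − 18.30 = 15.09 °C
q_cal = C_cal × ΔT = 10.76 × 15.09 = 162.3684 kJ
n = 9.86 / 342.3 = 0.02881 mol
q_rxn = −q_cal = -162.3684 kJ
ΔH = -162.3684 / 0.02881 = -5636 kJ/mol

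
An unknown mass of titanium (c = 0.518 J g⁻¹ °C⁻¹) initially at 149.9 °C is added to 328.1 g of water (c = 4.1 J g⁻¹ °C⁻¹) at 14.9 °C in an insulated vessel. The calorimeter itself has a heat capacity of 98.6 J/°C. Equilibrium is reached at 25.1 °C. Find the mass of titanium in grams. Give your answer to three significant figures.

q_gained = (328.1 × 4.1 + 98.6) × (25.1 − 14.9) = 14730 J
q_lost = m × 0.518 × (149.9 − 25.1) = 64.6464 m
m = 14730 / 64.6464 = 228 g

m = 228 g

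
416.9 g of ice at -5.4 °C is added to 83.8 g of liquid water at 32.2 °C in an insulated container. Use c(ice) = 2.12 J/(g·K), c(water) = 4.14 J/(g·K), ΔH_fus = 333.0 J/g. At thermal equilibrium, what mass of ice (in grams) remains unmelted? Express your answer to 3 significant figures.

Heat to warm all ice to 0 °C: 416.9×2.12×5.4 = 4772.7 J
Heat released by water cooling to 0 °C: 83.8×4.14×32.2 = 11171 J
11171 J < 4772.7 + 416.9×333.0 = 143600.4 J, so not all ice melts; final T = 0 °C.
Heat left for melting: 11171 − 4772.7 = 6398.3 J
Mass melted = 6398.3 / 333.0 = 19.21 g
Ice remaining = 416.9 − 19.21 = 397.69 g

m_ice remaining = 398 g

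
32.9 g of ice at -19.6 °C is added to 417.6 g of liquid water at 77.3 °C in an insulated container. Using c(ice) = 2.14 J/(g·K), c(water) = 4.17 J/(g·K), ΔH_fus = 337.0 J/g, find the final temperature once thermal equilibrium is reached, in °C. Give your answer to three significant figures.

Heat to bring ice to 0 °C and melt it: q₁ = 32.9×2.14×19.6 + 32.9×337.0 = 12467 J
Heat the water can supply cooling to 0 °C: 417.6×4.17×77.3 = 134610 J > q₁, so all ice melts.
Energy balance: 417.6×4.17×(77.3 − T) = 12467 + 32.9×4.17×(T − 0)
1741.392(77.3 − T) = 12467 + 137.193 T
134610 − 12467 = 1878.585 T
T = 122143 / 1878.585 = 65.02 °C

T_f = 65.0 °C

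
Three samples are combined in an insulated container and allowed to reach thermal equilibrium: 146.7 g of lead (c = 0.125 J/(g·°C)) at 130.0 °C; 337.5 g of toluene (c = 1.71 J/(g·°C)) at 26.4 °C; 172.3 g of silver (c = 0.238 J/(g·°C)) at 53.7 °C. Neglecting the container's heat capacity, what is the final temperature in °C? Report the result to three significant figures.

Σ mᵢcᵢ(T − Tᵢ) = 0  ⇒  T = Σ mᵢcᵢTᵢ / Σ mᵢcᵢ
Σ mᵢcᵢ = 146.7×0.125 + 337.5×1.71 + 172.3×0.238 = 636.4699
Σ mᵢcᵢTᵢ = 18.3375×130.0 + 577.125×26.4 + 41.0074×53.7 = 19822
T = 19822 / 636.4699 = 31.14 °C

T_f = 31.1 °C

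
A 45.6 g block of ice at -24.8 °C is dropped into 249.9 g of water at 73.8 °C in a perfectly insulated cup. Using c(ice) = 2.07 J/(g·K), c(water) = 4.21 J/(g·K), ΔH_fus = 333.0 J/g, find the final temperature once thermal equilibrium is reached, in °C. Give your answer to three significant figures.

T_f = 48.3 °C

Heat to bring ice to 0 °C and melt it: q₁ = 45.6×2.07×24.8 + 45.6×333.0 = 17526 J
Heat the water can supply cooling to 0 °C: 249.9×4.21×73.8 = 77643.4 J > q₁, so all ice melts.
Energy balance: 249.9×4.21×(73.8 − T) = 17526 + 45.6×4.21×(T − 0)
1052.079(73.8 − T) = 17526 + 191.976 T
77643.4 − 17526 = 1244.055 T
T = 60117.4 / 1244.055 = 48.32 °C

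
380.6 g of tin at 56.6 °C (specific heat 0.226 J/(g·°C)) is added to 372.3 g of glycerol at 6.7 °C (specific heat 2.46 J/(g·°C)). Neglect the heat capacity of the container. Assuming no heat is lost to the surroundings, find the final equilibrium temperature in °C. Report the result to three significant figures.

T_f = 11.0 °C

Heat lost by tin = heat gained by glycerol.
(380.6)(0.226)(56.6 − T) = (372.3)(2.46)(T − 6.7)
86.0156 (56.6 − T) = 915.858 (T − 6.7)
4868.5 − 86.0156 T = 915.858 T − 6136.2
11004.7 = 1001.8736 T
T = 10.98 °C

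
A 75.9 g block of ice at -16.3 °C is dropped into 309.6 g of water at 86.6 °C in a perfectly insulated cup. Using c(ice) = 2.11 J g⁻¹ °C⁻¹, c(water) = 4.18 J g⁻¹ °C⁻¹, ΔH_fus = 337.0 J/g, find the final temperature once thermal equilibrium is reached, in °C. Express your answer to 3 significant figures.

Heat to bring ice to 0 °C and melt it: q₁ = 75.9×2.11×16.3 + 75.9×337.0 = 28189 J
Heat the water can supply cooling to 0 °C: 309.6×4.18×86.6 = 112071 J > q₁, so all ice melts.
Energy balance: 309.6×4.18×(86.6 − T) = 28189 + 75.9×4.18×(T − 0)
1294.128(86.6 − T) = 28189 + 317.262 T
112071 − 28189 = 1611.390 T
T = 83882 / 1611.390 = 52.06 °C

T_f = 52.1 °C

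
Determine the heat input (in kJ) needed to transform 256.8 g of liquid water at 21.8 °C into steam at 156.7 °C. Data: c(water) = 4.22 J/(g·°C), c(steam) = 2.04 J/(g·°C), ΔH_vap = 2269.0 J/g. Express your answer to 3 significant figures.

q = 697 kJ

q1 (heat water 21.8→100.0 °C): 256.8 × 4.22 × 78.2 = 84745 J
q2 (vaporize at 100 °C): 256.8 × 2269.0 = 582679 J
q3 (heat steam 100.0→156.7 °C): 256.8 × 2.04 × 56.7 = 29704 J
Total: 84745 + 582679 + 29704 = 697128 J = 697 kJ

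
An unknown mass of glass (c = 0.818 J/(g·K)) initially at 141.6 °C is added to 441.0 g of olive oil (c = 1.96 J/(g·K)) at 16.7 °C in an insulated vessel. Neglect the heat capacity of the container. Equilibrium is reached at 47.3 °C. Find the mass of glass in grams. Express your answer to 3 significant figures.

m = 343 g

q_gained = (441.0 × 1.96) × (47.3 − 16.7) = 26450 J
q_lost = m × 0.818 × (141.6 − 47.3) = 77.1374 m
m = 26450 / 77.1374 = 343 g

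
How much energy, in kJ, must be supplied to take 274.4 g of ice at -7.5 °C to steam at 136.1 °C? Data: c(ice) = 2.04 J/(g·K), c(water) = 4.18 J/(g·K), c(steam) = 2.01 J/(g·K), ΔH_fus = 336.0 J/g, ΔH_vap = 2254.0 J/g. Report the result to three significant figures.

q1 (heat ice -7.5→0.0 °C): 274.4 × 2.04 × 7.5 = 4198 J
q2 (melt at 0 °C): 274.4 × 336.0 = 92198 J
q3 (heat water 0.0→100.0 °C): 274.4 × 4.18 × 100.0 = 114699 J
q4 (vaporize at 100 °C): 274.4 × 2254.0 = 618498 J
q5 (heat steam 100.0→136.1 °C): 274.4 × 2.01 × 36.1 = 19911 J
Total: 4198 + 92198 + 114699 + 618498 + 19911 = 849504 J = 850 kJ

q = 850 kJ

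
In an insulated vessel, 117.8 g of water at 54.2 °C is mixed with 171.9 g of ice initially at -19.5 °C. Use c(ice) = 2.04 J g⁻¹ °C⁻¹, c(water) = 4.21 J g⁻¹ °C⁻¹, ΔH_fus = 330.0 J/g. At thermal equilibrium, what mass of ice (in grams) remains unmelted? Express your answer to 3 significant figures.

Heat to warm all ice to 0 °C: 171.9×2.04×19.5 = 6838.2 J
Heat released by water cooling to 0 °C: 117.8×4.21×54.2 = 26880 J
26880 J < 6838.2 + 171.9×330.0 = 63565.2 J, so not all ice melts; final T = 0 °C.
Heat left for melting: 26880 − 6838.2 = 20041.8 J
Mass melted = 20041.8 / 330.0 = 60.73 g
Ice remaining = 171.9 − 60.73 = 111.17 g

m_ice remaining = 111 g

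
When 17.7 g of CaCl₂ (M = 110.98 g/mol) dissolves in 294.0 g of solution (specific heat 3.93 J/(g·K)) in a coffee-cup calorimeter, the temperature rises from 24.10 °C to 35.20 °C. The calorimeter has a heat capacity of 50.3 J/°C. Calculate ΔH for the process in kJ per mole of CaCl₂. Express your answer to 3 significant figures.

ΔH = -83.9 kJ/mol

|ΔT| = |35.20 − 24.10| = 11.10 °C
|q_surr| = (294.0 × 3.93 + 50.3) × 11.10 = 1205.72 × 11.10 = 13380 J
n(CaCl₂) = 17.7 / 110.98 = 0.1595 mol
Temperature rose, so q_rxn = −|q_surr| = -13.38 kJ
ΔH = q_rxn / n = -83.89 kJ/mol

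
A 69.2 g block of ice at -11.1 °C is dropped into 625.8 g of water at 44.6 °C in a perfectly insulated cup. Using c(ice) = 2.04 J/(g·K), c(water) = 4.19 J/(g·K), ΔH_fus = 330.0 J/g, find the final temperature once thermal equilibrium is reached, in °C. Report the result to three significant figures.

Heat to bring ice to 0 °C and melt it: q₁ = 69.2×2.04×11.1 + 69.2×330.0 = 24403 J
Heat the water can supply cooling to 0 °C: 625.8×4.19×44.6 = 116946 J > q₁, so all ice melts.
Energy balance: 625.8×4.19×(44.6 − T) = 24403 + 69.2×4.19×(T − 0)
2622.102(44.6 − T) = 24403 + 289.948 T
116946 − 24403 = 2912.050 T
T = 92543 / 2912.050 = 31.78 °C

T_f = 31.8 °C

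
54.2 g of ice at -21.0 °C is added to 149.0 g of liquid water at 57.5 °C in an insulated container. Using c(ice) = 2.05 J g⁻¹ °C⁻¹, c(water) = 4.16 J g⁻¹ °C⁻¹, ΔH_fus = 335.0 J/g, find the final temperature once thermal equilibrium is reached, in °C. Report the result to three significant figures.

T_f = 17.9 °C

Heat to bring ice to 0 °C and melt it: q₁ = 54.2×2.05×21.0 + 54.2×335.0 = 20490 J
Heat the water can supply cooling to 0 °C: 149.0×4.16×57.5 = 35640.8 J > q₁, so all ice melts.
Energy balance: 149.0×4.16×(57.5 − T) = 20490 + 54.2×4.16×(T − 0)
619.84(57.5 − T) = 20490 + 225.472 T
35640.8 − 20490 = 845.312 T
T = 15150.8 / 845.312 = 17.92 °C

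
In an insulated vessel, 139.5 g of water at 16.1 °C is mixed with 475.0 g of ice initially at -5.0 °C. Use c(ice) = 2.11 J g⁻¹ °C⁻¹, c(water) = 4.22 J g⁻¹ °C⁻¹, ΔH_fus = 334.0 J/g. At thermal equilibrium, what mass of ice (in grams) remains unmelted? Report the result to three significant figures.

Heat to warm all ice to 0 °C: 475.0×2.11×5.0 = 5011.3 J
Heat released by water cooling to 0 °C: 139.5×4.22×16.1 = 9477.9 J
9477.9 J < 5011.3 + 475.0×334.0 = 163661.3 J, so not all ice melts; final T = 0 °C.
Heat left for melting: 9477.9 − 5011.3 = 4466.6 J
Mass melted = 4466.6 / 334.0 = 13.37 g
Ice remaining = 475.0 − 13.37 = 461.63 g

m_ice remaining = 462 g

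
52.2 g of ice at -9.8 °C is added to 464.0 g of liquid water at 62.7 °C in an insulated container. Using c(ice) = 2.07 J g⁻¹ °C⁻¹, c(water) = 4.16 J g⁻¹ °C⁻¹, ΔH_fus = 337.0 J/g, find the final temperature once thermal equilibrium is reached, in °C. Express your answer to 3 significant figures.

T_f = 47.7 °C

Heat to bring ice to 0 °C and melt it: q₁ = 52.2×2.07×9.8 + 52.2×337.0 = 18650 J
Heat the water can supply cooling to 0 °C: 464.0×4.16×62.7 = 121026 J > q₁, so all ice melts.
Energy balance: 464.0×4.16×(62.7 − T) = 18650 + 52.2×4.16×(T − 0)
1930.24(62.7 − T) = 18650 + 217.152 T
121026 − 18650 = 2147.392 T
T = 102376 / 2147.392 = 47.67 °C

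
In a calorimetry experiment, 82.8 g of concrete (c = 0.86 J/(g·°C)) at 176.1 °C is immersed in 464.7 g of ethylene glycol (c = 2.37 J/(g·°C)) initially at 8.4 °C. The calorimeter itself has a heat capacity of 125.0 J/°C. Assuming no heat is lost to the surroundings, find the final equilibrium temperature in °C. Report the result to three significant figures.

Heat lost by concrete = heat gained by ethylene glycol + calorimeter.
(82.8)(0.86)(176.1 − T) = [(464.7)(2.37) + 125.0](T − 8.4)
71.208 (176.1 − T) = 1226.339 (T − 8.4)
12540 − 71.208 T = 1226.339 T − 10301
22841 = 1297.547 T
T = 17.60 °C

T_f = 17.6 °C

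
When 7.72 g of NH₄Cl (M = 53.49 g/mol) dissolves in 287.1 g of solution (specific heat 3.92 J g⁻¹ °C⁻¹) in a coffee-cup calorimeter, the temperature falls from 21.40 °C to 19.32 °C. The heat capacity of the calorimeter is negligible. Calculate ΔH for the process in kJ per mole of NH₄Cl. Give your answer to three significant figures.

ΔH = 16.2 kJ/mol

|ΔT| = |19.32 − 21.40| = 2.08 °C
|q_surr| = (287.1 × 3.92) × 2.08 = 1125.432 × 2.08 = 2341 J
n(NH₄Cl) = 7.72 / 53.49 = 0.1443 mol
Temperature fell, so q_rxn = +|q_surr| = 2.341 kJ
ΔH = q_rxn / n = 16.22 kJ/mol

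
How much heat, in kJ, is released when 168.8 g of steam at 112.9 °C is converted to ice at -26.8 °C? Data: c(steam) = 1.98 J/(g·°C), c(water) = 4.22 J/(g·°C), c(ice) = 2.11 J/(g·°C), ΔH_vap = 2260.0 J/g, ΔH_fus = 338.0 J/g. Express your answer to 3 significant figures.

q = 524 kJ

q1 (cool steam 112.9→100 °C): 168.8 × 1.98 × 12.9 = 4311 J
q2 (condense at 100 °C): 168.8 × 2260.0 = 381488 J
q3 (cool water 100→0 °C): 168.8 × 4.22 × 100.0 = 71234 J
q4 (freeze at 0 °C): 168.8 × 338.0 = 57054 J
q5 (cool ice 0→-26.8 °C): 168.8 × 2.11 × 26.8 = 9545 J
Total: 4311 + 381488 + 71234 + 57054 + 9545 = 523632 J = 524 kJ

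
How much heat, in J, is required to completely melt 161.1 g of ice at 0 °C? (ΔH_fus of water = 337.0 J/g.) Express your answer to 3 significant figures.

q = 54300 J

q = m × ΔH_fus = 161.1 × 337.0 = 54290 J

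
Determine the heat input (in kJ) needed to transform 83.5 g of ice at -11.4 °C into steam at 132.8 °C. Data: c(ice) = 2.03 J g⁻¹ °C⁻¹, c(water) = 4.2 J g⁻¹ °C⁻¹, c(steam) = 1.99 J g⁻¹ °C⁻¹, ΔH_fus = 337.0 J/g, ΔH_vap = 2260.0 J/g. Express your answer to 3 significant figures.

q = 259 kJ

q1 (heat ice -11.4→0.0 °C): 83.5 × 2.03 × 11.4 = 1932 J
q2 (melt at 0 °C): 83.5 × 337.0 = 28140 J
q3 (heat water 0.0→100.0 °C): 83.5 × 4.2 × 100.0 = 35070 J
q4 (vaporize at 100 °C): 83.5 × 2260.0 = 188710 J
q5 (heat steam 100.0→132.8 °C): 83.5 × 1.99 × 32.8 = 5450 J
Total: 1932 + 28140 + 35070 + 188710 + 5450 = 259302 J = 259 kJ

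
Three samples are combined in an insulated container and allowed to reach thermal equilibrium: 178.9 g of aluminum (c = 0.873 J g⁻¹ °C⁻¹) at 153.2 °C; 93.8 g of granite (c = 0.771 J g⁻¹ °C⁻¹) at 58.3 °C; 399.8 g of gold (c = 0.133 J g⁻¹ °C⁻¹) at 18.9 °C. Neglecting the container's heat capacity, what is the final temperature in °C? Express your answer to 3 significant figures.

T_f = 103 °C

Σ mᵢcᵢ(T − Tᵢ) = 0  ⇒  T = Σ mᵢcᵢTᵢ / Σ mᵢcᵢ
Σ mᵢcᵢ = 178.9×0.873 + 93.8×0.771 + 399.8×0.133 = 281.6729
Σ mᵢcᵢTᵢ = 156.1797×153.2 + 72.3198×58.3 + 53.1734×18.9 = 29148
T = 29148 / 281.6729 = 103.48 °C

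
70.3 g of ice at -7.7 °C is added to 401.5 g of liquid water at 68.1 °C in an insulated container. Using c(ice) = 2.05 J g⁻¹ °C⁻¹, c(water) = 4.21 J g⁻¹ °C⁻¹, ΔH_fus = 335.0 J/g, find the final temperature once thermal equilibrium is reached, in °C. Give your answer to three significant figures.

T_f = 45.5 °C

Heat to bring ice to 0 °C and melt it: q₁ = 70.3×2.05×7.7 + 70.3×335.0 = 24660 J
Heat the water can supply cooling to 0 °C: 401.5×4.21×68.1 = 115110 J > q₁, so all ice melts.
Energy balance: 401.5×4.21×(68.1 − T) = 24660 + 70.3×4.21×(T − 0)
1690.315(68.1 − T) = 24660 + 295.963 T
115110 − 24660 = 1986.278 T
T = 90450 / 1986.278 = 45.54 °C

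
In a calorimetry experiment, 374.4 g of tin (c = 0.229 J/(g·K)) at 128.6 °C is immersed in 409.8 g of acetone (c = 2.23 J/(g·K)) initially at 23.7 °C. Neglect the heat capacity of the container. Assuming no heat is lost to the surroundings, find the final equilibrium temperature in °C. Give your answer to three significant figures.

Heat lost by tin = heat gained by acetone.
(374.4)(0.229)(128.6 − T) = (409.8)(2.23)(T − 23.7)
85.7376 (128.6 − T) = 913.854 (T − 23.7)
11026 − 85.7376 T = 913.854 T − 21658
32684 = 999.5916 T
T = 32.70 °C

T_f = 32.7 °C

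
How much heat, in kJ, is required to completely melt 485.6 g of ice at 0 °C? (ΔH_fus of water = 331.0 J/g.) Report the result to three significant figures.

q = 161 kJ

q = m × ΔH_fus = 485.6 × 331.0 = 160700 J = 161 kJ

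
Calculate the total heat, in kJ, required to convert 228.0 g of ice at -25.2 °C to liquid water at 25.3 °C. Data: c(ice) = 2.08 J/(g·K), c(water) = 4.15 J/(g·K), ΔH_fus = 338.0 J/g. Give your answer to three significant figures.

q = 113 kJ

q1 (heat ice -25.2→0.0 °C): 228.0 × 2.08 × 25.2 = 11951 J
q2 (melt at 0 °C): 228.0 × 338.0 = 77064 J
q3 (heat water 0.0→25.3 °C): 228.0 × 4.15 × 25.3 = 23939 J
Total: 11951 + 77064 + 23939 = 112954 J = 113 kJ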